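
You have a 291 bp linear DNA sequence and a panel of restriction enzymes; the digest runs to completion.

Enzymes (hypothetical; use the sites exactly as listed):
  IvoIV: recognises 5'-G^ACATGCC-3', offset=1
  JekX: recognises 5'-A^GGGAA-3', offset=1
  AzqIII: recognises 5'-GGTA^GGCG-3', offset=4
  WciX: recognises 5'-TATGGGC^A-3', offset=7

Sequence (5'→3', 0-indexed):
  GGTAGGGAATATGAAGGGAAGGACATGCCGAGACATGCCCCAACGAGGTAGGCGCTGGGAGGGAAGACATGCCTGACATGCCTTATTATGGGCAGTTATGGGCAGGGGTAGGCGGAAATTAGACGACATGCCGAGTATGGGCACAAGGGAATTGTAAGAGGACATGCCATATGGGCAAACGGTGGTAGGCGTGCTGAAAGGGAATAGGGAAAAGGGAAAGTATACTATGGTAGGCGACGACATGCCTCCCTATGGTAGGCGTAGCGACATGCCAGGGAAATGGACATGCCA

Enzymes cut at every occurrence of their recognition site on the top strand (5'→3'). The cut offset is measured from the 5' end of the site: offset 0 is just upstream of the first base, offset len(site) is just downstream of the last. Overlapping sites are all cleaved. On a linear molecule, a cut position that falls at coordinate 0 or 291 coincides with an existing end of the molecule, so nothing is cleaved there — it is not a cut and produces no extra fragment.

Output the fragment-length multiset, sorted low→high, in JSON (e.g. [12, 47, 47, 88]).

Scan for sites:
  IvoIV (GACATGCC, off=1): starts [21, 31, 65, 74, 124, 160, 238, 265, 282] → cuts [22, 32, 66, 75, 125, 161, 239, 266, 283]
  JekX (AGGGAA, off=1): starts [3, 14, 59, 145, 198, 205, 212, 273] → cuts [4, 15, 60, 146, 199, 206, 213, 274]
  AzqIII (GGTAGGCG, off=4): starts [46, 106, 183, 228, 253] → cuts [50, 110, 187, 232, 257]
  WciX (TATGGGCA, off=7): starts [86, 96, 135, 169] → cuts [93, 103, 142, 176]

Pooled cuts: [4, 15, 22, 32, 50, 60, 66, 75, 93, 103, 110, 125, 142, 146, 161, 176, 187, 199, 206, 213, 232, 239, 257, 266, 274, 283]

Fragment lengths:
  [0,4): 4 bp
  [4,15): 11 bp
  [15,22): 7 bp
  [22,32): 10 bp
  [32,50): 18 bp
  [50,60): 10 bp
  [60,66): 6 bp
  [66,75): 9 bp
  [75,93): 18 bp
  [93,103): 10 bp
  [103,110): 7 bp
  [110,125): 15 bp
  [125,142): 17 bp
  [142,146): 4 bp
  [146,161): 15 bp
  [161,176): 15 bp
  [176,187): 11 bp
  [187,199): 12 bp
  [199,206): 7 bp
  [206,213): 7 bp
  [213,232): 19 bp
  [232,239): 7 bp
  [239,257): 18 bp
  [257,266): 9 bp
  [266,274): 8 bp
  [274,283): 9 bp
  [283,291): 8 bp

[4,4,6,7,7,7,7,7,8,8,9,9,9,10,10,10,11,11,12,15,15,15,17,18,18,18,19]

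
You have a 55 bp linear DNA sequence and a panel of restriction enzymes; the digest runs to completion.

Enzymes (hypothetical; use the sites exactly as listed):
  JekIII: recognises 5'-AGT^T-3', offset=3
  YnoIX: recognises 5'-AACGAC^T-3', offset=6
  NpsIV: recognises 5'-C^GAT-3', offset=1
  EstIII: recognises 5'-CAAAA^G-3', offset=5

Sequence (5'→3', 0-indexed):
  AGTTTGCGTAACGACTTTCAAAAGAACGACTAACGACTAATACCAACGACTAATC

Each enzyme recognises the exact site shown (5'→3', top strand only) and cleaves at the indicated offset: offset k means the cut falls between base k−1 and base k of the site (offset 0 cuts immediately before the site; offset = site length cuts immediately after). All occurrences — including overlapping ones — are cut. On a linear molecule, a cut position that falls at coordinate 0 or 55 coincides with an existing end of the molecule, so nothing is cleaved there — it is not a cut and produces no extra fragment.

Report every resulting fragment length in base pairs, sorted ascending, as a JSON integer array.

Scan for sites:
  JekIII (AGTT, off=3): starts [0] → cuts [3]
  YnoIX (AACGACT, off=6): starts [9, 24, 31, 44] → cuts [15, 30, 37, 50]
  NpsIV (CGAT, off=1): no sites
  EstIII (CAAAAG, off=5): starts [18] → cuts [23]

All cut coordinates (distinct, sorted): [3, 15, 23, 30, 37, 50]

Fragments:
  [0,3): 3 bp
  [3,15): 12 bp
  [15,23): 8 bp
  [23,30): 7 bp
  [30,37): 7 bp
  [37,50): 13 bp
  [50,55): 5 bp

[3,5,7,7,8,12,13]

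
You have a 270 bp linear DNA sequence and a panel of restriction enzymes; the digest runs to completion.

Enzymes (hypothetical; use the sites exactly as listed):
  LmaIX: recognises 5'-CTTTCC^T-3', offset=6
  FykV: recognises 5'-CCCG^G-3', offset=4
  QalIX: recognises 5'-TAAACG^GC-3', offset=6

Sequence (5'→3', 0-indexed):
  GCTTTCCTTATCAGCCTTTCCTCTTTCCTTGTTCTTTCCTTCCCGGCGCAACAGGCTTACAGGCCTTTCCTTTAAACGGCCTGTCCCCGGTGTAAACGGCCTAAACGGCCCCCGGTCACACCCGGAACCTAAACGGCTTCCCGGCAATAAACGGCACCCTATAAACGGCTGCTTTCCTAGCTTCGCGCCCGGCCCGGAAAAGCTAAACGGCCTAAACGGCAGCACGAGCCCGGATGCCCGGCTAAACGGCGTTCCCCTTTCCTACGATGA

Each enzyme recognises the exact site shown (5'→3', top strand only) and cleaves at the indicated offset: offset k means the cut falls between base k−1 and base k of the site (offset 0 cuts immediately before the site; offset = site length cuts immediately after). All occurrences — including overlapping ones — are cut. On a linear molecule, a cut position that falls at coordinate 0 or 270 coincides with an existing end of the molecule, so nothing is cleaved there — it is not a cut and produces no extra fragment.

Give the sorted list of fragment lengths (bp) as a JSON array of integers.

Site scan:
  LmaIX CTTTCCT/6: at [1, 15, 22, 33, 64, 171, 256] ⇒ [7, 21, 28, 39, 70, 177, 262]
  FykV CCCGG/4: at [41, 85, 110, 120, 139, 187, 192, 228, 236] ⇒ [45, 89, 114, 124, 143, 191, 196, 232, 240]
  QalIX TAAACGGC/6: at [72, 92, 101, 129, 147, 161, 203, 212, 242] ⇒ [78, 98, 107, 135, 153, 167, 209, 218, 248]

Pooled cuts: [7, 21, 28, 39, 45, 70, 78, 89, 98, 107, 114, 124, 135, 143, 153, 167, 177, 191, 196, 209, 218, 232, 240, 248, 262]

Fragment lengths:
  [0,7): 7 bp
  [7,21): 14 bp
  [21,28): 7 bp
  [28,39): 11 bp
  [39,45): 6 bp
  [45,70): 25 bp
  [70,78): 8 bp
  [78,89): 11 bp
  [89,98): 9 bp
  [98,107): 9 bp
  [107,114): 7 bp
  [114,124): 10 bp
  [124,135): 11 bp
  [135,143): 8 bp
  [143,153): 10 bp
  [153,167): 14 bp
  [167,177): 10 bp
  [177,191): 14 bp
  [191,196): 5 bp
  [196,209): 13 bp
  [209,218): 9 bp
  [218,232): 14 bp
  [232,240): 8 bp
  [240,248): 8 bp
  [248,262): 14 bp
  [262,270): 8 bp

[5,6,7,7,7,8,8,8,8,8,9,9,9,10,10,10,11,11,11,13,14,14,14,14,14,25]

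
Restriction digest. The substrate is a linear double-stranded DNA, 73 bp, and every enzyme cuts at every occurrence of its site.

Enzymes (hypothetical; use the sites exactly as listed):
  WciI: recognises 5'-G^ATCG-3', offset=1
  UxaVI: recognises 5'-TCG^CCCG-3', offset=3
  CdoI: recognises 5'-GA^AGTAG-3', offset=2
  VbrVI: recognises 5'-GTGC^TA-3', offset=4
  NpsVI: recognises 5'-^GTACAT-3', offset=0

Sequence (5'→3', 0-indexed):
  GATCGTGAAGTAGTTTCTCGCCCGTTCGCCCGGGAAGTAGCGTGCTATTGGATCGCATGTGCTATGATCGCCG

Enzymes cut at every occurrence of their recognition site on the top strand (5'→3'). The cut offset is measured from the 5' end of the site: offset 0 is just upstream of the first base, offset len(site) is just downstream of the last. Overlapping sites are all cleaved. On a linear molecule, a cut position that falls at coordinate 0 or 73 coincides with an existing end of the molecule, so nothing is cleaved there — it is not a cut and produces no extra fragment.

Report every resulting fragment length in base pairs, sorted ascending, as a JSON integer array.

Per-enzyme occurrences:
  WciI (GATCG, off=1): starts [0, 50, 65] → cuts [1, 51, 66]
  UxaVI (TCGCCCG, off=3): starts [17, 25] → cuts [20, 28]
  CdoI (GAAGTAG, off=2): starts [6, 33] → cuts [8, 35]
  VbrVI (GTGCTA, off=4): starts [41, 58] → cuts [45, 62]
  NpsVI (GTACAT, off=0): no sites

Pooled cuts: [1, 8, 20, 28, 35, 45, 51, 62, 66]

Fragments:
  [0,1): 1 bp
  [1,8): 7 bp
  [8,20): 12 bp
  [20,28): 8 bp
  [28,35): 7 bp
  [35,45): 10 bp
  [45,51): 6 bp
  [51,62): 11 bp
  [62,66): 4 bp
  [66,73): 7 bp

[1,4,6,7,7,7,8,10,11,12]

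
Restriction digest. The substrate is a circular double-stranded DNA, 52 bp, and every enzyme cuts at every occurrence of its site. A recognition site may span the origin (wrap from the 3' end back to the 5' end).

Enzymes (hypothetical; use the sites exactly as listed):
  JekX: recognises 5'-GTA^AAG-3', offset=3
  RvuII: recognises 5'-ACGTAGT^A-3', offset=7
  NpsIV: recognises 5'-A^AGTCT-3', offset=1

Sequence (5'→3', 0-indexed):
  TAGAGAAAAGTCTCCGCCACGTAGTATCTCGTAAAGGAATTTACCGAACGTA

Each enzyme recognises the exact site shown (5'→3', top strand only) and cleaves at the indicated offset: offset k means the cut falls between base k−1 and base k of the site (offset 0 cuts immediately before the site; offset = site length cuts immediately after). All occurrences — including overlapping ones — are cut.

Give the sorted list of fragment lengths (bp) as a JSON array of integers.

[8,17,27]

Site scan:
  JekX GTAAAG/3: at [30] ⇒ [33]
  RvuII ACGTAGTA/7: at [18] ⇒ [25]
  NpsIV AAGTCT/1: at [7] ⇒ [8]

All cut coordinates (distinct, sorted): [8, 25, 33]

Fragments:
  8→25: 17 bp
  25→33: 8 bp
  33→8 (wrap): 52-33+8 = 27 bp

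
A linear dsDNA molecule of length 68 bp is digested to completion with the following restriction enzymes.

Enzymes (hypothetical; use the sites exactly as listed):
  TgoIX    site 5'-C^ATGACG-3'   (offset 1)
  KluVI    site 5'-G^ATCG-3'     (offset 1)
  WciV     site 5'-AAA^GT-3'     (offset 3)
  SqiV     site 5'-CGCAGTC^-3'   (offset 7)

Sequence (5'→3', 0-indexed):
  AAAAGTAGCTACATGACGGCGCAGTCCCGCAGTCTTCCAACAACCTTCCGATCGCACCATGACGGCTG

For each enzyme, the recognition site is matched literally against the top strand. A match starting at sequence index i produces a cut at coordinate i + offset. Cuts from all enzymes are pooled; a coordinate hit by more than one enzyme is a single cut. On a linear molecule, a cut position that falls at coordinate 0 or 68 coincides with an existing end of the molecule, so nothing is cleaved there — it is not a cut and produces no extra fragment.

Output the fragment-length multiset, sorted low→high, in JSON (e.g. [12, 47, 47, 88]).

[4,8,8,8,10,14,16]

Scan for sites:
  TgoIX CATGACG/1: at [11, 57] ⇒ [12, 58]
  KluVI GATCG/1: at [49] ⇒ [50]
  WciV AAAGT/3: at [1] ⇒ [4]
  SqiV CGCAGTC/7: at [19, 27] ⇒ [26, 34]

All cut coordinates (distinct, sorted): [4, 12, 26, 34, 50, 58]

Fragments:
  [0,4): 4 bp
  [4,12): 8 bp
  [12,26): 14 bp
  [26,34): 8 bp
  [34,50): 16 bp
  [50,58): 8 bp
  [58,68): 10 bp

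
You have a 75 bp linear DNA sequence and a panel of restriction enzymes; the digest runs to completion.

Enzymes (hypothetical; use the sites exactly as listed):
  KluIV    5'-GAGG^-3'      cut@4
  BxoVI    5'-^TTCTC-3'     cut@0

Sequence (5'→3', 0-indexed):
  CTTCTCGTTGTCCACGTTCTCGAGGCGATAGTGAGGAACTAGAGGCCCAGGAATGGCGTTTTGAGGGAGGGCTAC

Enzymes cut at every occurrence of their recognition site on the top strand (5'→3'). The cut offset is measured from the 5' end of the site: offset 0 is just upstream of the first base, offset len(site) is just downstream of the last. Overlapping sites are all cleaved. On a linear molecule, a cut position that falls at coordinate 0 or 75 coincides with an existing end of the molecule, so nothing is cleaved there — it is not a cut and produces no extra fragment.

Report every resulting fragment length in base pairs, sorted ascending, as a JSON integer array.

Scan for sites:
  KluIV GAGG/4: at [21, 32, 41, 62, 66] ⇒ [25, 36, 45, 66, 70]
  BxoVI TTCTC/0: at [1, 16] ⇒ [1, 16]

Pooled cuts: [1, 16, 25, 36, 45, 66, 70]

Fragments:
  [0,1): 1 bp
  [1,16): 15 bp
  [16,25): 9 bp
  [25,36): 11 bp
  [36,45): 9 bp
  [45,66): 21 bp
  [66,70): 4 bp
  [70,75): 5 bp

[1,4,5,9,9,11,15,21]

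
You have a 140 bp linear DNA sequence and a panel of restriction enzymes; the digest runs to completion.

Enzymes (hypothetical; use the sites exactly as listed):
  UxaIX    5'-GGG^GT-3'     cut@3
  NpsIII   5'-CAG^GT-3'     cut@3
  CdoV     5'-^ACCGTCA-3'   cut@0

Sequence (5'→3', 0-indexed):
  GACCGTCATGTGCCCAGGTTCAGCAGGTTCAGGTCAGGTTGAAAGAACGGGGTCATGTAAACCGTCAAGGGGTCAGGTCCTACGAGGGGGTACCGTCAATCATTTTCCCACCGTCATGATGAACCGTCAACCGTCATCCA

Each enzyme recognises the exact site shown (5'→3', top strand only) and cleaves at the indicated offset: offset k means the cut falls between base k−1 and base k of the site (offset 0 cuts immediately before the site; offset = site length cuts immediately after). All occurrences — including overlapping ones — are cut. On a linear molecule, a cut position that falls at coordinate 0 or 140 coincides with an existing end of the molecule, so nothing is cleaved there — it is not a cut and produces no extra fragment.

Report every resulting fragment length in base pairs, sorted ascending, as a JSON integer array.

Per-enzyme occurrences:
  UxaIX (GGGGT, off=3): starts [48, 68, 86] → cuts [51, 71, 89]
  NpsIII (CAGGT, off=3): starts [14, 23, 29, 34, 73] → cuts [17, 26, 32, 37, 76]
  CdoV (ACCGTCA, off=0): starts [1, 60, 91, 109, 122, 129] → cuts [1, 60, 91, 109, 122, 129]

Pooled cuts: [1, 17, 26, 32, 37, 51, 60, 71, 76, 89, 91, 109, 122, 129]

Fragment lengths:
  [0,1): 1 bp
  [1,17): 16 bp
  [17,26): 9 bp
  [26,32): 6 bp
  [32,37): 5 bp
  [37,51): 14 bp
  [51,60): 9 bp
  [60,71): 11 bp
  [71,76): 5 bp
  [76,89): 13 bp
  [89,91): 2 bp
  [91,109): 18 bp
  [109,122): 13 bp
  [122,129): 7 bp
  [129,140): 11 bp

[1,2,5,5,6,7,9,9,11,11,13,13,14,16,18]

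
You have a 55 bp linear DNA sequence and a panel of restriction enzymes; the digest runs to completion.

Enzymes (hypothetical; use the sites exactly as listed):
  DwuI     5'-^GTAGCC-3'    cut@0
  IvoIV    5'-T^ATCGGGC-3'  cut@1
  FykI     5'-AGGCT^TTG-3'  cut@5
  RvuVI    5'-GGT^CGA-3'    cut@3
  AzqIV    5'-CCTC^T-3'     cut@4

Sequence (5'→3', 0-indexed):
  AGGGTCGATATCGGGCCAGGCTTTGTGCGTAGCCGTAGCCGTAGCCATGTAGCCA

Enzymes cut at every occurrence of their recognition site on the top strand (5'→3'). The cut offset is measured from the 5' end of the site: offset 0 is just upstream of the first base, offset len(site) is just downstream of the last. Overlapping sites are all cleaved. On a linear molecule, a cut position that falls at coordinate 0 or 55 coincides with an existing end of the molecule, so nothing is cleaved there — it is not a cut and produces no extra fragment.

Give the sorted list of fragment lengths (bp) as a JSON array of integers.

Site scan:
  DwuI (GTAGCC, off=0): starts [28, 34, 40, 48] → cuts [28, 34, 40, 48]
  IvoIV (TATCGGGC, off=1): starts [8] → cuts [9]
  FykI (AGGCTTTG, off=5): starts [17] → cuts [22]
  RvuVI (GGTCGA, off=3): starts [2] → cuts [5]
  AzqIV (CCTCT, off=4): no sites

Pooled cuts: [5, 9, 22, 28, 34, 40, 48]

Fragment lengths:
  [0,5): 5 bp
  [5,9): 4 bp
  [9,22): 13 bp
  [22,28): 6 bp
  [28,34): 6 bp
  [34,40): 6 bp
  [40,48): 8 bp
  [48,55): 7 bp

[4,5,6,6,6,7,8,13]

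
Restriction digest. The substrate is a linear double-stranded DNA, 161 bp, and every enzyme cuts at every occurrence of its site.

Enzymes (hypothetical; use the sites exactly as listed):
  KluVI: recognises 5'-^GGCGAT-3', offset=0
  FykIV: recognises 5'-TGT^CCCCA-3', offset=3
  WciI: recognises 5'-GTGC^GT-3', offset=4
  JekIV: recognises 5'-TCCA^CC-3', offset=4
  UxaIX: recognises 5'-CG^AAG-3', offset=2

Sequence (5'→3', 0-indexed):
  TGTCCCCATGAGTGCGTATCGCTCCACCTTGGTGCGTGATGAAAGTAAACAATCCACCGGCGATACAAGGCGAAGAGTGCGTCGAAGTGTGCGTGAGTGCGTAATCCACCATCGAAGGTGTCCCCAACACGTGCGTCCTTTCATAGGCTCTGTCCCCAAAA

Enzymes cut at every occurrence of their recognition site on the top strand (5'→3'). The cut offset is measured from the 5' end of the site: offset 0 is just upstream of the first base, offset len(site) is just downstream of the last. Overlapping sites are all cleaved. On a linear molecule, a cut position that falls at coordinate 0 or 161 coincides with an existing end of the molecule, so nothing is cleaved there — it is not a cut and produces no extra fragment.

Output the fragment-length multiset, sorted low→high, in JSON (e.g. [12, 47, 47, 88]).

[2,3,4,6,7,8,8,8,8,8,9,11,12,13,14,19,21]

Site scan:
  KluVI (GGCGAT, off=0): starts [58] → cuts [58]
  FykIV (TGTCCCCA, off=3): starts [0, 118, 150] → cuts [3, 121, 153]
  WciI (GTGCGT, off=4): starts [11, 31, 76, 88, 96, 130] → cuts [15, 35, 80, 92, 100, 134]
  JekIV (TCCACC, off=4): starts [22, 52, 104] → cuts [26, 56, 108]
  UxaIX (CGAAG, off=2): starts [70, 82, 112] → cuts [72, 84, 114]

All cut coordinates (distinct, sorted): [3, 15, 26, 35, 56, 58, 72, 80, 84, 92, 100, 108, 114, 121, 134, 153]

Fragment lengths:
  [0,3): 3 bp
  [3,15): 12 bp
  [15,26): 11 bp
  [26,35): 9 bp
  [35,56): 21 bp
  [56,58): 2 bp
  [58,72): 14 bp
  [72,80): 8 bp
  [80,84): 4 bp
  [84,92): 8 bp
  [92,100): 8 bp
  [100,108): 8 bp
  [108,114): 6 bp
  [114,121): 7 bp
  [121,134): 13 bp
  [134,153): 19 bp
  [153,161): 8 bp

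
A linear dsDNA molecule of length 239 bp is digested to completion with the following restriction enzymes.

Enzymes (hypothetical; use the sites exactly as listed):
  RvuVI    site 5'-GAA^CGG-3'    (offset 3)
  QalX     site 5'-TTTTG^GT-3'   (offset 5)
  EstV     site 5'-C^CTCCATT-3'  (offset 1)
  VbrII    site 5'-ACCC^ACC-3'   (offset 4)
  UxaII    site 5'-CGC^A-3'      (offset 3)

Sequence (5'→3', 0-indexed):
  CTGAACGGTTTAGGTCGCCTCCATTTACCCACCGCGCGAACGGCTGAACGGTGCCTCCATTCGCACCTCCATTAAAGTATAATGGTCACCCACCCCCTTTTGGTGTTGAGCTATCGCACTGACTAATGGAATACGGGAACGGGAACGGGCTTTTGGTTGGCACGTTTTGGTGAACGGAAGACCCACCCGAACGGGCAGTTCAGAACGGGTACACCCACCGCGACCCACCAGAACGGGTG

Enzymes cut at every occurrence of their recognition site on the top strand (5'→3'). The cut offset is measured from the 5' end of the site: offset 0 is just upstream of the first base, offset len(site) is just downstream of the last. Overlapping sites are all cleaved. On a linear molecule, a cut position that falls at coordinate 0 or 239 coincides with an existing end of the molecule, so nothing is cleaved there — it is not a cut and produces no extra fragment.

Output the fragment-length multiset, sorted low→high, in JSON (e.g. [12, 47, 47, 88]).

[2,5,5,6,6,6,7,7,8,10,10,10,10,10,11,11,12,13,14,14,15,22,25]

Scan for sites:
  RvuVI (GAACGG, off=3): starts [2, 37, 45, 136, 142, 171, 188, 202, 230] → cuts [5, 40, 48, 139, 145, 174, 191, 205, 233]
  QalX (TTTTGGT, off=5): starts [97, 150, 164] → cuts [102, 155, 169]
  EstV (CCTCCATT, off=1): starts [17, 53, 65] → cuts [18, 54, 66]
  VbrII (ACCCACC, off=4): starts [26, 87, 180, 212, 222] → cuts [30, 91, 184, 216, 226]
  UxaII (CGCA, off=3): starts [61, 114] → cuts [64, 117]

Pooled cuts: [5, 18, 30, 40, 48, 54, 64, 66, 91, 102, 117, 139, 145, 155, 169, 174, 184, 191, 205, 216, 226, 233]

Fragments:
  [0,5): 5 bp
  [5,18): 13 bp
  [18,30): 12 bp
  [30,40): 10 bp
  [40,48): 8 bp
  [48,54): 6 bp
  [54,64): 10 bp
  [64,66): 2 bp
  [66,91): 25 bp
  [91,102): 11 bp
  [102,117): 15 bp
  [117,139): 22 bp
  [139,145): 6 bp
  [145,155): 10 bp
  [155,169): 14 bp
  [169,174): 5 bp
  [174,184): 10 bp
  [184,191): 7 bp
  [191,205): 14 bp
  [205,216): 11 bp
  [216,226): 10 bp
  [226,233): 7 bp
  [233,239): 6 bp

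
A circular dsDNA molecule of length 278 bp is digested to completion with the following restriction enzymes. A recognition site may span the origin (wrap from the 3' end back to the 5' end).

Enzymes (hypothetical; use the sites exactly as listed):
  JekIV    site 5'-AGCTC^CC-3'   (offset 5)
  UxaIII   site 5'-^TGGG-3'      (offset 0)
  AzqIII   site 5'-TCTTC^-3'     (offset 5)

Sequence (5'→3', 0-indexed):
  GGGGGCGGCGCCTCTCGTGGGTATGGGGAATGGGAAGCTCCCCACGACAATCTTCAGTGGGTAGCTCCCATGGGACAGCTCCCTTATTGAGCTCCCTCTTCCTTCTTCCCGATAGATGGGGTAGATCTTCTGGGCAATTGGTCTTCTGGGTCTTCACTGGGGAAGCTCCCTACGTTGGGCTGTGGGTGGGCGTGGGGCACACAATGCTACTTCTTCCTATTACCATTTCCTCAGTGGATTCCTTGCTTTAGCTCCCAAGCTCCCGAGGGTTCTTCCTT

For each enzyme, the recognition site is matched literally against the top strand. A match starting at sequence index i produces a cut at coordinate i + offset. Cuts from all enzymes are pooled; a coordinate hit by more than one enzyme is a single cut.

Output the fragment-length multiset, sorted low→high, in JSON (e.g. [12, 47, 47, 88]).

Scan for sites:
  JekIV AGCTCCC/5: at [35, 62, 76, 89, 163, 249, 257] ⇒ [40, 67, 81, 94, 168, 254, 262]
  UxaIII TGGG/0: at [17, 23, 30, 57, 70, 116, 130, 146, 157, 175, 182, 186, 192, 277] ⇒ [17, 23, 30, 57, 70, 116, 130, 146, 157, 175, 182, 186, 192, 277]
  AzqIII TCTTC/5: at [50, 96, 103, 125, 141, 150, 211, 270] ⇒ [55, 101, 108, 130, 146, 155, 216, 275]

All cut coordinates (distinct, sorted): [17, 23, 30, 40, 55, 57, 67, 70, 81, 94, 101, 108, 116, 130, 146, 155, 157, 168, 175, 182, 186, 192, 216, 254, 262, 275, 277]

Fragment lengths:
  17→23: 6 bp
  23→30: 7 bp
  30→40: 10 bp
  40→55: 15 bp
  55→57: 2 bp
  57→67: 10 bp
  67→70: 3 bp
  70→81: 11 bp
  81→94: 13 bp
  94→101: 7 bp
  101→108: 7 bp
  108→116: 8 bp
  116→130: 14 bp
  130→146: 16 bp
  146→155: 9 bp
  155→157: 2 bp
  157→168: 11 bp
  168→175: 7 bp
  175→182: 7 bp
  182→186: 4 bp
  186→192: 6 bp
  192→216: 24 bp
  216→254: 38 bp
  254→262: 8 bp
  262→275: 13 bp
  275→277: 2 bp
  277→17 (wrap): 278-277+17 = 18 bp

[2,2,2,3,4,6,6,7,7,7,7,7,8,8,9,10,10,11,11,13,13,14,15,16,18,24,38]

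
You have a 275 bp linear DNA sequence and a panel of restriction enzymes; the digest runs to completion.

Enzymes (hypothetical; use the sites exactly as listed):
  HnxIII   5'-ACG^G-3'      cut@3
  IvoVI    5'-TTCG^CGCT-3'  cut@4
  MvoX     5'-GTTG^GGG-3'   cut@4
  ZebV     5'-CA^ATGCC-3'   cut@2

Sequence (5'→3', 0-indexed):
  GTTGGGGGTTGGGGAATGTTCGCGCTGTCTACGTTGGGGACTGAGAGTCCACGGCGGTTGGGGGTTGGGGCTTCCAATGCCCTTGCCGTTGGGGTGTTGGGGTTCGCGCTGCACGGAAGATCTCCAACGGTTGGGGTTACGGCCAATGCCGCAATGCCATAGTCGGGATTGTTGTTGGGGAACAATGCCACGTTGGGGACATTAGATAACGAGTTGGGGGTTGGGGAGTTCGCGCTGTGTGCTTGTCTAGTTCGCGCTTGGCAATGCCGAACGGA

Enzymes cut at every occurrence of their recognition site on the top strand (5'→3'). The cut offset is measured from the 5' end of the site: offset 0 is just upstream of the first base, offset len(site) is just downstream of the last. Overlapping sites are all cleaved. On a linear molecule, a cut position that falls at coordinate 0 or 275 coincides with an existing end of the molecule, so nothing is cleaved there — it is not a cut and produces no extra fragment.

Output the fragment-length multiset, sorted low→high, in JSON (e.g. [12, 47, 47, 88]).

Site scan:
  HnxIII (ACGG, off=3): starts [50, 112, 126, 138, 270] → cuts [53, 115, 129, 141, 273]
  IvoVI (TTCGCGCT, off=4): starts [18, 102, 228, 250] → cuts [22, 106, 232, 254]
  MvoX (GTTGGGG, off=4): starts [0, 7, 32, 56, 63, 87, 95, 129, 173, 191, 212, 219] → cuts [4, 11, 36, 60, 67, 91, 99, 133, 177, 195, 216, 223]
  ZebV (CAATGCC, off=2): starts [74, 143, 151, 182, 261] → cuts [76, 145, 153, 184, 263]

Pooled cuts: [4, 11, 22, 36, 53, 60, 67, 76, 91, 99, 106, 115, 129, 133, 141, 145, 153, 177, 184, 195, 216, 223, 232, 254, 263, 273]

Fragments:
  [0,4): 4 bp
  [4,11): 7 bp
  [11,22): 11 bp
  [22,36): 14 bp
  [36,53): 17 bp
  [53,60): 7 bp
  [60,67): 7 bp
  [67,76): 9 bp
  [76,91): 15 bp
  [91,99): 8 bp
  [99,106): 7 bp
  [106,115): 9 bp
  [115,129): 14 bp
  [129,133): 4 bp
  [133,141): 8 bp
  [141,145): 4 bp
  [145,153): 8 bp
  [153,177): 24 bp
  [177,184): 7 bp
  [184,195): 11 bp
  [195,216): 21 bp
  [216,223): 7 bp
  [223,232): 9 bp
  [232,254): 22 bp
  [254,263): 9 bp
  [263,273): 10 bp
  [273,275): 2 bp

[2,4,4,4,7,7,7,7,7,7,8,8,8,9,9,9,9,10,11,11,14,14,15,17,21,22,24]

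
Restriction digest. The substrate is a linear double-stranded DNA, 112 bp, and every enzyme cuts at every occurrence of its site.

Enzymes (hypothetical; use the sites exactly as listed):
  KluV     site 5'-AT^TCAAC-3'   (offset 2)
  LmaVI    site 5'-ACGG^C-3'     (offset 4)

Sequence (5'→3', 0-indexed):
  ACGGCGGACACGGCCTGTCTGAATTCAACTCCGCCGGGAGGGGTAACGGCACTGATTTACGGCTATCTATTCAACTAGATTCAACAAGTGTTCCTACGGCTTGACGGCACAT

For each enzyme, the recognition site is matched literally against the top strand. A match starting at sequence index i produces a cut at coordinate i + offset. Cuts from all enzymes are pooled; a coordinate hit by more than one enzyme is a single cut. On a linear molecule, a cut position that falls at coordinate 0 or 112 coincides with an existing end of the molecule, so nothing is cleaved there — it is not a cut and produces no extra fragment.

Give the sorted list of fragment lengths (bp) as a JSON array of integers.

Per-enzyme occurrences:
  KluV (ATTCAAC, off=2): starts [22, 68, 78] → cuts [24, 70, 80]
  LmaVI (ACGGC, off=4): starts [0, 9, 45, 58, 95, 103] → cuts [4, 13, 49, 62, 99, 107]

Pooled cuts: [4, 13, 24, 49, 62, 70, 80, 99, 107]

Fragment lengths:
  [0,4): 4 bp
  [4,13): 9 bp
  [13,24): 11 bp
  [24,49): 25 bp
  [49,62): 13 bp
  [62,70): 8 bp
  [70,80): 10 bp
  [80,99): 19 bp
  [99,107): 8 bp
  [107,112): 5 bp

[4,5,8,8,9,10,11,13,19,25]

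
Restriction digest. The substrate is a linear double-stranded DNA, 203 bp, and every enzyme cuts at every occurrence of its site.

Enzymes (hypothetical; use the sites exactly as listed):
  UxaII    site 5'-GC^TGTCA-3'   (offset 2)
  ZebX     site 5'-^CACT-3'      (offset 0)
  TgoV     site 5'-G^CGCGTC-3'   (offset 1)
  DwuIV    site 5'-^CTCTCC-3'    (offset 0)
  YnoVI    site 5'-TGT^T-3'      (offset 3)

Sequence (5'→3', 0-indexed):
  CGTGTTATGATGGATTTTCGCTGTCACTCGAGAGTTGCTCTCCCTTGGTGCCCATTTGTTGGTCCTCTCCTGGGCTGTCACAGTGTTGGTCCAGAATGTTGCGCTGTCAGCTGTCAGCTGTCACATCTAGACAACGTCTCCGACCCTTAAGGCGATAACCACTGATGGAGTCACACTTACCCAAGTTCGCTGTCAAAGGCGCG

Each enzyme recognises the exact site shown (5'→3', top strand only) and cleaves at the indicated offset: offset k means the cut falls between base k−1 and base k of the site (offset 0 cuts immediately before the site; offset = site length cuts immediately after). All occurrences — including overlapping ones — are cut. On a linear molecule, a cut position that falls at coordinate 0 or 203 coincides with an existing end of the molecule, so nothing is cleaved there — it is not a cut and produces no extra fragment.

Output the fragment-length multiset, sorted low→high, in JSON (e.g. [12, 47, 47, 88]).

[3,5,5,5,7,7,11,11,13,13,13,14,16,17,22,41]

Scan for sites:
  UxaII (GCTGTCA, off=2): starts [19, 73, 102, 109, 116, 188] → cuts [21, 75, 104, 111, 118, 190]
  ZebX (CACT, off=0): starts [24, 159, 173] → cuts [24, 159, 173]
  TgoV (GCGCGTC, off=1): no sites
  DwuIV (CTCTCC, off=0): starts [37, 64] → cuts [37, 64]
  YnoVI (TGTT, off=3): starts [2, 56, 83, 96] → cuts [5, 59, 86, 99]

All cut coordinates (distinct, sorted): [5, 21, 24, 37, 59, 64, 75, 86, 99, 104, 111, 118, 159, 173, 190]

Fragment lengths:
  [0,5): 5 bp
  [5,21): 16 bp
  [21,24): 3 bp
  [24,37): 13 bp
  [37,59): 22 bp
  [59,64): 5 bp
  [64,75): 11 bp
  [75,86): 11 bp
  [86,99): 13 bp
  [99,104): 5 bp
  [104,111): 7 bp
  [111,118): 7 bp
  [118,159): 41 bp
  [159,173): 14 bp
  [173,190): 17 bp
  [190,203): 13 bp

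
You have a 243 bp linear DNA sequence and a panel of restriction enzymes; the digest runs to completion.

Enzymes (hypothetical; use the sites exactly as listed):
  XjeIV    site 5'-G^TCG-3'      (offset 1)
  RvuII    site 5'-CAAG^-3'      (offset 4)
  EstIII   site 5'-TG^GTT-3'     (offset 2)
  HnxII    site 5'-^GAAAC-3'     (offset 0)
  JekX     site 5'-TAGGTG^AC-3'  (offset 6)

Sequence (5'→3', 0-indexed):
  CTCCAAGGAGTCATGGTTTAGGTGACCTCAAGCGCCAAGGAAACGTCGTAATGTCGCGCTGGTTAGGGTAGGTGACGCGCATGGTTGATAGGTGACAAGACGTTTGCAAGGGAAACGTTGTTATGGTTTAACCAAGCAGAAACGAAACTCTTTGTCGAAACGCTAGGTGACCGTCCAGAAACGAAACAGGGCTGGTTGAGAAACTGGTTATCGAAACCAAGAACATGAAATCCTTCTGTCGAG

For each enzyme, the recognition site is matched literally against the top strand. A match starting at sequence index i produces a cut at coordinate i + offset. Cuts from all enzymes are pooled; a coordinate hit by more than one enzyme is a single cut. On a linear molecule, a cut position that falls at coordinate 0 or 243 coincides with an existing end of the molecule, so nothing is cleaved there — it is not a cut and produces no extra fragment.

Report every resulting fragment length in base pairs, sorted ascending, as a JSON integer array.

Site scan:
  XjeIV (GTCG, off=1): starts [44, 52, 153, 237] → cuts [45, 53, 154, 238]
  RvuII (CAAG, off=4): starts [3, 28, 35, 95, 106, 132, 217] → cuts [7, 32, 39, 99, 110, 136, 221]
  EstIII (TGGTT, off=2): starts [13, 59, 81, 123, 192, 204] → cuts [15, 61, 83, 125, 194, 206]
  HnxII (GAAAC, off=0): starts [39, 111, 138, 143, 156, 177, 182, 199, 212] → cuts [39, 111, 138, 143, 156, 177, 182, 199, 212]
  JekX (TAGGTGAC, off=6): starts [18, 68, 88, 163] → cuts [24, 74, 94, 169]

Pooled cuts: [7, 15, 24, 32, 39, 45, 53, 61, 74, 83, 94, 99, 110, 111, 125, 136, 138, 143, 154, 156, 169, 177, 182, 194, 199, 206, 212, 221, 238]

Fragments:
  [0,7): 7 bp
  [7,15): 8 bp
  [15,24): 9 bp
  [24,32): 8 bp
  [32,39): 7 bp
  [39,45): 6 bp
  [45,53): 8 bp
  [53,61): 8 bp
  [61,74): 13 bp
  [74,83): 9 bp
  [83,94): 11 bp
  [94,99): 5 bp
  [99,110): 11 bp
  [110,111): 1 bp
  [111,125): 14 bp
  [125,136): 11 bp
  [136,138): 2 bp
  [138,143): 5 bp
  [143,154): 11 bp
  [154,156): 2 bp
  [156,169): 13 bp
  [169,177): 8 bp
  [177,182): 5 bp
  [182,194): 12 bp
  [194,199): 5 bp
  [199,206): 7 bp
  [206,212): 6 bp
  [212,221): 9 bp
  [221,238): 17 bp
  [238,243): 5 bp

[1,2,2,5,5,5,5,5,6,6,7,7,7,8,8,8,8,8,9,9,9,11,11,11,11,12,13,13,14,17]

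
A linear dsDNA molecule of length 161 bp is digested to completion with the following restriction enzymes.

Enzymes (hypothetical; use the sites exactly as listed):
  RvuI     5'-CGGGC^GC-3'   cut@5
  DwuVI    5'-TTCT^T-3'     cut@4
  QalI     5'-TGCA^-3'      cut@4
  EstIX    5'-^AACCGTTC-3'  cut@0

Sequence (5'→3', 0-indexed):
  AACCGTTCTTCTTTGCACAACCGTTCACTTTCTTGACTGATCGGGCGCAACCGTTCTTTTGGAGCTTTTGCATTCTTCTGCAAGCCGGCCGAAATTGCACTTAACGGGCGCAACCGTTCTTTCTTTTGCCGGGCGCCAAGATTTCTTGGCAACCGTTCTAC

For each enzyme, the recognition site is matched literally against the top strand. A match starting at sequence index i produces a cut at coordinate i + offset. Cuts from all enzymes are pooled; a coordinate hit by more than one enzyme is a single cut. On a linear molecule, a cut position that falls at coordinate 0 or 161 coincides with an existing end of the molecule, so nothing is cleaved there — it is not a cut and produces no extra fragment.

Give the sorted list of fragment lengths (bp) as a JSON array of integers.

Scan for sites:
  RvuI (CGGGCGC, off=5): starts [41, 104, 129] → cuts [46, 109, 134]
  DwuVI (TTCTT, off=4): starts [5, 8, 29, 53, 72, 116, 120, 142] → cuts [9, 12, 33, 57, 76, 120, 124, 146]
  QalI (TGCA, off=4): starts [13, 68, 78, 95] → cuts [17, 72, 82, 99]
  EstIX (AACCGTTC, off=0): starts [0, 18, 48, 111, 150] → cuts [18, 48, 111, 150] (position 0 is a terminus of the linear molecule — no cut)

All cut coordinates (distinct, sorted): [9, 12, 17, 18, 33, 46, 48, 57, 72, 76, 82, 99, 109, 111, 120, 124, 134, 146, 150]

Fragments:
  [0,9): 9 bp
  [9,12): 3 bp
  [12,17): 5 bp
  [17,18): 1 bp
  [18,33): 15 bp
  [33,46): 13 bp
  [46,48): 2 bp
  [48,57): 9 bp
  [57,72): 15 bp
  [72,76): 4 bp
  [76,82): 6 bp
  [82,99): 17 bp
  [99,109): 10 bp
  [109,111): 2 bp
  [111,120): 9 bp
  [120,124): 4 bp
  [124,134): 10 bp
  [134,146): 12 bp
  [146,150): 4 bp
  [150,161): 11 bp

[1,2,2,3,4,4,4,5,6,9,9,9,10,10,11,12,13,15,15,17]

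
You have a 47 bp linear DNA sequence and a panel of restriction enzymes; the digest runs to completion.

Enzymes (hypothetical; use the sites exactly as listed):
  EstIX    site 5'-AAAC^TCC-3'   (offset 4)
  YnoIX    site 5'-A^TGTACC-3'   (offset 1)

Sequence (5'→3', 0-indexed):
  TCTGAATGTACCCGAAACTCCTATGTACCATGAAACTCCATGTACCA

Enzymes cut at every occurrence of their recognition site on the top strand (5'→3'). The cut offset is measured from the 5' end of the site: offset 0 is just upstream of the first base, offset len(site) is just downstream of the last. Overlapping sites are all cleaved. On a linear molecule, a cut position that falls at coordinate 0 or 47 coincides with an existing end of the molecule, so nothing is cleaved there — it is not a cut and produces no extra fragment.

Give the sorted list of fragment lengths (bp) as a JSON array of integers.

Site scan:
  EstIX (AAACTCC, off=4): starts [14, 32] → cuts [18, 36]
  YnoIX (ATGTACC, off=1): starts [5, 22, 39] → cuts [6, 23, 40]

All cut coordinates (distinct, sorted): [6, 18, 23, 36, 40]

Fragment lengths:
  [0,6): 6 bp
  [6,18): 12 bp
  [18,23): 5 bp
  [23,36): 13 bp
  [36,40): 4 bp
  [40,47): 7 bp

[4,5,6,7,12,13]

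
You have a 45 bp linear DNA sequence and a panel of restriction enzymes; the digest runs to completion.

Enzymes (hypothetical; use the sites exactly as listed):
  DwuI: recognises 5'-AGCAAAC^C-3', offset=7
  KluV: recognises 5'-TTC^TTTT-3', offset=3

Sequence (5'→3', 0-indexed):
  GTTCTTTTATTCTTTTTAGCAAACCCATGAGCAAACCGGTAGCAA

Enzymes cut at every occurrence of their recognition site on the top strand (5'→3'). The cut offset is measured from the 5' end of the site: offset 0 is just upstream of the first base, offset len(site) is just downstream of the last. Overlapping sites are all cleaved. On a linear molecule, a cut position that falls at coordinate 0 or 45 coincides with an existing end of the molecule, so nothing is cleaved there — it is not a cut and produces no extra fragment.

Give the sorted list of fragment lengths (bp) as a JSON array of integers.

Per-enzyme occurrences:
  DwuI AGCAAACC/7: at [17, 29] ⇒ [24, 36]
  KluV TTCTTTT/3: at [1, 9] ⇒ [4, 12]

All cut coordinates (distinct, sorted): [4, 12, 24, 36]

Fragments:
  [0,4): 4 bp
  [4,12): 8 bp
  [12,24): 12 bp
  [24,36): 12 bp
  [36,45): 9 bp

[4,8,9,12,12]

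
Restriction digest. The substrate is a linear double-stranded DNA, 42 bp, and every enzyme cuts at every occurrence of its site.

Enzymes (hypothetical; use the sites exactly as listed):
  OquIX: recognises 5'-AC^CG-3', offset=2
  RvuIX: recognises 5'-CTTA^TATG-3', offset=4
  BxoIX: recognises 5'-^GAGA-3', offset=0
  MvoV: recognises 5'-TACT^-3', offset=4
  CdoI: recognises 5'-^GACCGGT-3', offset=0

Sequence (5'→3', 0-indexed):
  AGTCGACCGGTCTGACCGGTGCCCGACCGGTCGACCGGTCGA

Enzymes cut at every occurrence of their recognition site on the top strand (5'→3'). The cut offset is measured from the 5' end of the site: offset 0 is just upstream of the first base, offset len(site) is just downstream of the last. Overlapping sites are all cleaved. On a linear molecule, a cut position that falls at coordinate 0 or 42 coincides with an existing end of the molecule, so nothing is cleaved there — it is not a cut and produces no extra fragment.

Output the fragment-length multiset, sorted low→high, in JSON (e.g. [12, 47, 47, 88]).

Site scan:
  OquIX ACCG/2: at [5, 14, 25, 33] ⇒ [7, 16, 27, 35]
  RvuIX (CTTATATG, off=4): no sites
  BxoIX (GAGA, off=0): no sites
  MvoV (TACT, off=4): no sites
  CdoI GACCGGT/0: at [4, 13, 24, 32] ⇒ [4, 13, 24, 32]

All cut coordinates (distinct, sorted): [4, 7, 13, 16, 24, 27, 32, 35]

Fragments:
  [0,4): 4 bp
  [4,7): 3 bp
  [7,13): 6 bp
  [13,16): 3 bp
  [16,24): 8 bp
  [24,27): 3 bp
  [27,32): 5 bp
  [32,35): 3 bp
  [35,42): 7 bp

[3,3,3,3,4,5,6,7,8]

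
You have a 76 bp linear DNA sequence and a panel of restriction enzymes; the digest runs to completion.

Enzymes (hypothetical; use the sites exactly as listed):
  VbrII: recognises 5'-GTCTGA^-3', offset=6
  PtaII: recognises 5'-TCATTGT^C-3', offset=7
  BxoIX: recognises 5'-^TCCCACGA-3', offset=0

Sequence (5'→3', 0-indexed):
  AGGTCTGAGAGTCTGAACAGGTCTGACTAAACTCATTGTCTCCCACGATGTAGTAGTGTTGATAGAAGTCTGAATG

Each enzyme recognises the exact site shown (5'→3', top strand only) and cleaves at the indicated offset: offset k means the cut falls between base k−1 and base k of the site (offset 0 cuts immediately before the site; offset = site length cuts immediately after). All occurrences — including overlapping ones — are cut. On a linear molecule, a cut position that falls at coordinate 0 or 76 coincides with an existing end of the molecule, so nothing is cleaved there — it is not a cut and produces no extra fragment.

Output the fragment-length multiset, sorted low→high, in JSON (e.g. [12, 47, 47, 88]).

Site scan:
  VbrII GTCTGA/6: at [2, 10, 20, 67] ⇒ [8, 16, 26, 73]
  PtaII TCATTGTC/7: at [32] ⇒ [39]
  BxoIX TCCCACGA/0: at [40] ⇒ [40]

All cut coordinates (distinct, sorted): [8, 16, 26, 39, 40, 73]

Fragment lengths:
  [0,8): 8 bp
  [8,16): 8 bp
  [16,26): 10 bp
  [26,39): 13 bp
  [39,40): 1 bp
  [40,73): 33 bp
  [73,76): 3 bp

[1,3,8,8,10,13,33]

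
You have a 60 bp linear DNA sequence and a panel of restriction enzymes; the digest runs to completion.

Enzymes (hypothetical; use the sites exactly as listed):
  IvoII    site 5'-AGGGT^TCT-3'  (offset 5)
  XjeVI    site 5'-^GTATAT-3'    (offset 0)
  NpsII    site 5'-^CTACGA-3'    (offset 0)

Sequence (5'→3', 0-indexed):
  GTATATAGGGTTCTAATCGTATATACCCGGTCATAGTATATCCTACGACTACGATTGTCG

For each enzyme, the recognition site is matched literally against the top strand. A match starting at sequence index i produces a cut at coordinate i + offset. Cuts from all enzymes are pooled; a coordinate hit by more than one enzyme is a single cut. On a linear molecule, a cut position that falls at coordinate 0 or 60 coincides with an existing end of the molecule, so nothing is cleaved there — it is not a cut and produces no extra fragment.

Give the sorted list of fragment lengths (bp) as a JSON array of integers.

Per-enzyme occurrences:
  IvoII (AGGGTTCT, off=5): starts [6] → cuts [11]
  XjeVI (GTATAT, off=0): starts [0, 18, 35] → cuts [18, 35] (position 0 is a terminus of the linear molecule — no cut)
  NpsII (CTACGA, off=0): starts [42, 48] → cuts [42, 48]

All cut coordinates (distinct, sorted): [11, 18, 35, 42, 48]

Fragments:
  [0,11): 11 bp
  [11,18): 7 bp
  [18,35): 17 bp
  [35,42): 7 bp
  [42,48): 6 bp
  [48,60): 12 bp

[6,7,7,11,12,17]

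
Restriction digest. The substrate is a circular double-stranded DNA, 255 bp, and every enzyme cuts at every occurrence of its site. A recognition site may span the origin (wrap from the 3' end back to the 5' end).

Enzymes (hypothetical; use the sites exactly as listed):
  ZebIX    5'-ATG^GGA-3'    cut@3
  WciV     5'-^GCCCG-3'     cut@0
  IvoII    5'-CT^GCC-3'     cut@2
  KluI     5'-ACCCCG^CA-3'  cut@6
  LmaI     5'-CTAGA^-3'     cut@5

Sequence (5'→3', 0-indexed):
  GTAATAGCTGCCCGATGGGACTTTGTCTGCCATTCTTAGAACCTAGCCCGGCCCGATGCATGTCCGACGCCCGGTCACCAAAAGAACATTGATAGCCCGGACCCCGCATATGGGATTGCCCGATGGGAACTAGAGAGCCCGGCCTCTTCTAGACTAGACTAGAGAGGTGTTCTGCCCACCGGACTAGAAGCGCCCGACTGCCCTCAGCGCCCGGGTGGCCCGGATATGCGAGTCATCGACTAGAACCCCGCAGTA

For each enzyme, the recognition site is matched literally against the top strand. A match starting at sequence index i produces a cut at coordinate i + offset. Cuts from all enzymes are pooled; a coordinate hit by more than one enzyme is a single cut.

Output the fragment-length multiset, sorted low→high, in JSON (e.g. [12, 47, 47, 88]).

Per-enzyme occurrences:
  ZebIX ATGGGA/3: at [14, 109, 122] ⇒ [17, 112, 125]
  WciV GCCCG/0: at [9, 45, 50, 68, 94, 117, 136, 191, 208, 217] ⇒ [9, 45, 50, 68, 94, 117, 136, 191, 208, 217]
  IvoII CTGCC/2: at [7, 26, 171, 197] ⇒ [9, 28, 173, 199]
  KluI ACCCCGCA/6: at [100, 244] ⇒ [106, 250]
  LmaI CTAGA/5: at [129, 148, 153, 158, 183, 239] ⇒ [134, 153, 158, 163, 188, 244]

Pooled cuts: [9, 17, 28, 45, 50, 68, 94, 106, 112, 117, 125, 134, 136, 153, 158, 163, 173, 188, 191, 199, 208, 217, 244, 250]

Fragment lengths:
  9→17: 8 bp
  17→28: 11 bp
  28→45: 17 bp
  45→50: 5 bp
  50→68: 18 bp
  68→94: 26 bp
  94→106: 12 bp
  106→112: 6 bp
  112→117: 5 bp
  117→125: 8 bp
  125→134: 9 bp
  134→136: 2 bp
  136→153: 17 bp
  153→158: 5 bp
  158→163: 5 bp
  163→173: 10 bp
  173→188: 15 bp
  188→191: 3 bp
  191→199: 8 bp
  199→208: 9 bp
  208→217: 9 bp
  217→244: 27 bp
  244→250: 6 bp
  250→9 (wrap): 255-250+9 = 14 bp

[2,3,5,5,5,5,6,6,8,8,8,9,9,9,10,11,12,14,15,17,17,18,26,27]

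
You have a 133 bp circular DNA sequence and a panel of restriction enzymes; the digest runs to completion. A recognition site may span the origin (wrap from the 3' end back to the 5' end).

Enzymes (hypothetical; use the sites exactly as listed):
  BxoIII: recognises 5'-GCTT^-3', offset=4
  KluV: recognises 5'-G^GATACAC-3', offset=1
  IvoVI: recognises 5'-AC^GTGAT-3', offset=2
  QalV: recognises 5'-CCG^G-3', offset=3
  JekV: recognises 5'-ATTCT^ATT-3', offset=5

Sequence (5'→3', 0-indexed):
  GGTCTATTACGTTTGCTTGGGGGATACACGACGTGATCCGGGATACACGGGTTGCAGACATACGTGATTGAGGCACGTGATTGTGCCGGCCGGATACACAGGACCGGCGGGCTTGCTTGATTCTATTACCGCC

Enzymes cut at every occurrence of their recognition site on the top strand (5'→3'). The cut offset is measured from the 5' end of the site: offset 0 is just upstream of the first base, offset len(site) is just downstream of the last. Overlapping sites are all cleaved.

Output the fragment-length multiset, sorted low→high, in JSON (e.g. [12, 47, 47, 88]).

Scan for sites:
  BxoIII GCTT/4: at [14, 110, 114] ⇒ [18, 114, 118]
  KluV GGATACAC/1: at [21, 40, 91] ⇒ [22, 41, 92]
  IvoVI ACGTGAT/2: at [30, 61, 74] ⇒ [32, 63, 76]
  QalV CCGG/3: at [37, 85, 89, 103, 131] ⇒ [1, 40, 88, 92, 106]
  JekV ATTCTATT/5: at [119] ⇒ [124]

All cut coordinates (distinct, sorted): [1, 18, 22, 32, 40, 41, 63, 76, 88, 92, 106, 114, 118, 124]

Fragment lengths:
  1→18: 17 bp
  18→22: 4 bp
  22→32: 10 bp
  32→40: 8 bp
  40→41: 1 bp
  41→63: 22 bp
  63→76: 13 bp
  76→88: 12 bp
  88→92: 4 bp
  92→106: 14 bp
  106→114: 8 bp
  114→118: 4 bp
  118→124: 6 bp
  124→1 (wrap): 133-124+1 = 10 bp

[1,4,4,4,6,8,8,10,10,12,13,14,17,22]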